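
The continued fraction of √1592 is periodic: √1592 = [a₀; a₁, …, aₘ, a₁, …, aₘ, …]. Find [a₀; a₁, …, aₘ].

[39; 1, 8, 1, 78]

a₀ = ⌊√1592⌋ = 39.
With m₀=0, d₀=1 and mₖ₊₁ = dₖaₖ − mₖ, dₖ₊₁ = (n − mₖ₊₁²)/dₖ, aₖ₊₁ = ⌊(a₀+mₖ₊₁)/dₖ₊₁⌋:
  k=1: m=39, d=71, a=1
  k=2: m=32, d=8, a=8
  k=3: m=32, d=71, a=1
  k=4: m=39, d=1, a=78
d=1 and a=2a₀=78 at k=4, so the next step gives (m, d) = (39, 71) again — its k=1 value — and the period has length 4.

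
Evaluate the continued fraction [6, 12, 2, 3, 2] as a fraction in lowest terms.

Fold from the inside: start with 2/1.
  3 + 1/2 = 7/2
  2 + 2/7 = 16/7
  12 + 7/16 = 199/16
  6 + 16/199 = 1210/199

1210/199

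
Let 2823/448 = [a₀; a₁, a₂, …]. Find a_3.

2823 = 6·448 + 135   →  a_0 = 6
448 = 3·135 + 43   →  a_1 = 3
135 = 3·43 + 6   →  a_2 = 3
43 = 7·6 + 1   →  a_3 = 7

7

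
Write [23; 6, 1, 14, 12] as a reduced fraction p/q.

29046/1255

Using pₖ = aₖpₖ₋₁ + pₖ₋₂ and qₖ = aₖqₖ₋₁ + qₖ₋₂:
  k=0: a=23, p=23, q=1
  k=1: a=6, p=139, q=6
  k=2: a=1, p=162, q=7
  k=3: a=14, p=2407, q=104
  k=4: a=12, p=29046, q=1255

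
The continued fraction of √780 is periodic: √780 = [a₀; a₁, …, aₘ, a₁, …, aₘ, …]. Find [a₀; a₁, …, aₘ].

[27; 1, 12, 1, 54]

a₀ = ⌊√780⌋ = 27.
With m₀=0, d₀=1 and mₖ₊₁ = dₖaₖ − mₖ, dₖ₊₁ = (n − mₖ₊₁²)/dₖ, aₖ₊₁ = ⌊(a₀+mₖ₊₁)/dₖ₊₁⌋:
  k=1: m=27, d=51, a=1
  k=2: m=24, d=4, a=12
  k=3: m=24, d=51, a=1
  k=4: m=27, d=1, a=54
d=1 and a=2a₀=54 at k=4, so the next step gives (m, d) = (27, 51) again — its k=1 value — and the period has length 4.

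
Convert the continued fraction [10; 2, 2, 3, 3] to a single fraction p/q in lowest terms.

Using pₖ = aₖpₖ₋₁ + pₖ₋₂ and qₖ = aₖqₖ₋₁ + qₖ₋₂:
  k=0: a=10, p=10, q=1
  k=1: a=2, p=21, q=2
  k=2: a=2, p=52, q=5
  k=3: a=3, p=177, q=17
  k=4: a=3, p=583, q=56

583/56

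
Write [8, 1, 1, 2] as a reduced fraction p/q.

Using pₖ = aₖpₖ₋₁ + pₖ₋₂ and qₖ = aₖqₖ₋₁ + qₖ₋₂:
  k=0: a=8, p=8, q=1
  k=1: a=1, p=9, q=1
  k=2: a=1, p=17, q=2
  k=3: a=2, p=43, q=5

43/5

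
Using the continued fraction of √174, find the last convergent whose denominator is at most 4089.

38003/2881

√174 = [13; 5, 4, 5, 26, …] (period length 4).
Convergents:
  p_0/q_0 = 13/1
  p_1/q_1 = 66/5
  p_2/q_2 = 277/21
  p_3/q_3 = 1451/110
  p_4/q_4 = 38003/2881
  p_5/q_5 = 191466/14515
q_4 = 2881 ≤ 4089 < 14515 = q_5, so the answer is 38003/2881.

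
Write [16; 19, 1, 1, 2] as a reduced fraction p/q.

Fold from the inside: start with 2/1.
  1 + 1/2 = 3/2
  1 + 2/3 = 5/3
  19 + 3/5 = 98/5
  16 + 5/98 = 1573/98

1573/98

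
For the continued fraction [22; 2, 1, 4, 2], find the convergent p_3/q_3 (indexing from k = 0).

313/14

Using pₖ = aₖpₖ₋₁ + pₖ₋₂, qₖ = aₖqₖ₋₁ + qₖ₋₂ (with p₋₁=1, p₋₂=0, q₋₁=0, q₋₂=1):
  k=0: a=22, p=22, q=1
  k=1: a=2, p=45, q=2
  k=2: a=1, p=67, q=3
  k=3: a=4, p=313, q=14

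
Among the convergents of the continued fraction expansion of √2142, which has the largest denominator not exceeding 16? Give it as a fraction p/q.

√2142 = [46; 3, 1, 1, 4, 1, 1, 3, 92, …] (period length 8).
Convergents:
  p_0/q_0 = 46/1
  p_1/q_1 = 139/3
  p_2/q_2 = 185/4
  p_3/q_3 = 324/7
  p_4/q_4 = 1481/32
q_3 = 7 ≤ 16 < 32 = q_4, so the answer is 324/7.

324/7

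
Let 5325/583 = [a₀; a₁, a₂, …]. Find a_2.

2

5325 = 9·583 + 78   →  a_0 = 9
583 = 7·78 + 37   →  a_1 = 7
78 = 2·37 + 4   →  a_2 = 2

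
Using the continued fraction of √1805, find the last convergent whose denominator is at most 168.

2889/68

√1805 = [42; 2, 16, 2, 84, …] (period length 4).
Convergents:
  p_0/q_0 = 42/1
  p_1/q_1 = 85/2
  p_2/q_2 = 1402/33
  p_3/q_3 = 2889/68
  p_4/q_4 = 244078/5745
q_3 = 68 ≤ 168 < 5745 = q_4, so the answer is 2889/68.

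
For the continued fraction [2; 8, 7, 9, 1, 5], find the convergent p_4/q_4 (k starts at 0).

1227/578

Using pₖ = aₖpₖ₋₁ + pₖ₋₂, qₖ = aₖqₖ₋₁ + qₖ₋₂ (with p₋₁=1, p₋₂=0, q₋₁=0, q₋₂=1):
  k=0: a=2, p=2, q=1
  k=1: a=8, p=17, q=8
  k=2: a=7, p=121, q=57
  k=3: a=9, p=1106, q=521
  k=4: a=1, p=1227, q=578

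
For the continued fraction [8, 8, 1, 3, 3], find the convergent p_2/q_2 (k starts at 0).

73/9

Using pₖ = aₖpₖ₋₁ + pₖ₋₂, qₖ = aₖqₖ₋₁ + qₖ₋₂ (with p₋₁=1, p₋₂=0, q₋₁=0, q₋₂=1):
  k=0: a=8, p=8, q=1
  k=1: a=8, p=65, q=8
  k=2: a=1, p=73, q=9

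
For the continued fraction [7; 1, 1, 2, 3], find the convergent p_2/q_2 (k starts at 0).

Using pₖ = aₖpₖ₋₁ + pₖ₋₂, qₖ = aₖqₖ₋₁ + qₖ₋₂ (with p₋₁=1, p₋₂=0, q₋₁=0, q₋₂=1):
  k=0: a=7, p=7, q=1
  k=1: a=1, p=8, q=1
  k=2: a=1, p=15, q=2

15/2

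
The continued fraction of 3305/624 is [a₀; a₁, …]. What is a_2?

2

3305 = 5·624 + 185   →  a_0 = 5
624 = 3·185 + 69   →  a_1 = 3
185 = 2·69 + 47   →  a_2 = 2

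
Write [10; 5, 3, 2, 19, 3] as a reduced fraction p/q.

22355/2194

Fold from the inside: start with 3/1.
  19 + 1/3 = 58/3
  2 + 3/58 = 119/58
  3 + 58/119 = 415/119
  5 + 119/415 = 2194/415
  10 + 415/2194 = 22355/2194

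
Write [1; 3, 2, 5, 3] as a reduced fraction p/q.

156/121

Fold from the inside: start with 3/1.
  5 + 1/3 = 16/3
  2 + 3/16 = 35/16
  3 + 16/35 = 121/35
  1 + 35/121 = 156/121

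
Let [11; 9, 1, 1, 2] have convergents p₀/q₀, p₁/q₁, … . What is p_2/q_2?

111/10

Using pₖ = aₖpₖ₋₁ + pₖ₋₂, qₖ = aₖqₖ₋₁ + qₖ₋₂ (with p₋₁=1, p₋₂=0, q₋₁=0, q₋₂=1):
  k=0: a=11, p=11, q=1
  k=1: a=9, p=100, q=9
  k=2: a=1, p=111, q=10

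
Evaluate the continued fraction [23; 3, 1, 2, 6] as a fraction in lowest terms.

Fold from the inside: start with 6/1.
  2 + 1/6 = 13/6
  1 + 6/13 = 19/13
  3 + 13/19 = 70/19
  23 + 19/70 = 1629/70

1629/70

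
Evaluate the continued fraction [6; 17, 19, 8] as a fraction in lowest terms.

Using pₖ = aₖpₖ₋₁ + pₖ₋₂ and qₖ = aₖqₖ₋₁ + qₖ₋₂:
  k=0: a=6, p=6, q=1
  k=1: a=17, p=103, q=17
  k=2: a=19, p=1963, q=324
  k=3: a=8, p=15807, q=2609

15807/2609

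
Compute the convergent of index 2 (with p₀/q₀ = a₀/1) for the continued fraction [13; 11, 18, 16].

Using pₖ = aₖpₖ₋₁ + pₖ₋₂, qₖ = aₖqₖ₋₁ + qₖ₋₂ (with p₋₁=1, p₋₂=0, q₋₁=0, q₋₂=1):
  k=0: a=13, p=13, q=1
  k=1: a=11, p=144, q=11
  k=2: a=18, p=2605, q=199

2605/199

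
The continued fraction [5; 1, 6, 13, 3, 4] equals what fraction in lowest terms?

7171/1224

Fold from the inside: start with 4/1.
  3 + 1/4 = 13/4
  13 + 4/13 = 173/13
  6 + 13/173 = 1051/173
  1 + 173/1051 = 1224/1051
  5 + 1051/1224 = 7171/1224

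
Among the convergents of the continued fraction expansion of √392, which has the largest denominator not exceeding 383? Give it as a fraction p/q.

3940/199

√392 = [19; 1, 3, 1, 38, …] (period length 4).
Convergents:
  p_0/q_0 = 19/1
  p_1/q_1 = 20/1
  p_2/q_2 = 79/4
  p_3/q_3 = 99/5
  p_4/q_4 = 3841/194
  p_5/q_5 = 3940/199
  p_6/q_6 = 15661/791
q_5 = 199 ≤ 383 < 791 = q_6, so the answer is 3940/199.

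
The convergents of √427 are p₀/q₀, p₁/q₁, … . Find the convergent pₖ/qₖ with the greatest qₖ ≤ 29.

62/3

√427 = [20; 1, 1, 1, 40, …] (period length 4).
Convergents:
  p_0/q_0 = 20/1
  p_1/q_1 = 21/1
  p_2/q_2 = 41/2
  p_3/q_3 = 62/3
  p_4/q_4 = 2521/122
q_3 = 3 ≤ 29 < 122 = q_4, so the answer is 62/3.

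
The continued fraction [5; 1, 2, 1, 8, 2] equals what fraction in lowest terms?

425/74

Fold from the inside: start with 2/1.
  8 + 1/2 = 17/2
  1 + 2/17 = 19/17
  2 + 17/19 = 55/19
  1 + 19/55 = 74/55
  5 + 55/74 = 425/74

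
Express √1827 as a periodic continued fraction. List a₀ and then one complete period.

a₀ = ⌊√1827⌋ = 42.
With m₀=0, d₀=1 and mₖ₊₁ = dₖaₖ − mₖ, dₖ₊₁ = (n − mₖ₊₁²)/dₖ, aₖ₊₁ = ⌊(a₀+mₖ₊₁)/dₖ₊₁⌋:
  k=1: m=42, d=63, a=1
  k=2: m=21, d=22, a=2
  k=3: m=23, d=59, a=1
  k=4: m=36, d=9, a=8
  k=5: m=36, d=59, a=1
  k=6: m=23, d=22, a=2
  k=7: m=21, d=63, a=1
  k=8: m=42, d=1, a=84
d=1 and a=2a₀=84 at k=8, so the next step gives (m, d) = (42, 63) again — its k=1 value — and the period has length 8.

[42; 1, 2, 1, 8, 1, 2, 1, 84]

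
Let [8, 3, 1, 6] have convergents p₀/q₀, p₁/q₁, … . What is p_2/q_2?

Using pₖ = aₖpₖ₋₁ + pₖ₋₂, qₖ = aₖqₖ₋₁ + qₖ₋₂ (with p₋₁=1, p₋₂=0, q₋₁=0, q₋₂=1):
  k=0: a=8, p=8, q=1
  k=1: a=3, p=25, q=3
  k=2: a=1, p=33, q=4

33/4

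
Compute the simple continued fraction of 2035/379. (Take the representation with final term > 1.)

2035 = 5·379 + 140
379 = 2·140 + 99
140 = 1·99 + 41
99 = 2·41 + 17
41 = 2·17 + 7
17 = 2·7 + 3
7 = 2·3 + 1
3 = 3·1 + 0  (stop)
So 2035/379 = [5; 2, 1, 2, 2, 2, 2, 3].

[5; 2, 1, 2, 2, 2, 2, 3]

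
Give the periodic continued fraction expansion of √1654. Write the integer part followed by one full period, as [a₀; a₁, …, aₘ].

[40; 1, 2, 40, 2, 1, 80]

a₀ = ⌊√1654⌋ = 40.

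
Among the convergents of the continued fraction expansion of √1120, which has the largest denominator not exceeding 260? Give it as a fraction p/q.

8467/253

√1120 = [33; 2, 6, 1, 15, 1, 6, 2, 66, …] (period length 8).
Convergents:
  p_0/q_0 = 33/1
  p_1/q_1 = 67/2
  p_2/q_2 = 435/13
  p_3/q_3 = 502/15
  p_4/q_4 = 7965/238
  p_5/q_5 = 8467/253
  p_6/q_6 = 58767/1756
q_5 = 253 ≤ 260 < 1756 = q_6, so the answer is 8467/253.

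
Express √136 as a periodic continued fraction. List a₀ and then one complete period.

[11; 1, 1, 1, 22]

a₀ = ⌊√136⌋ = 11.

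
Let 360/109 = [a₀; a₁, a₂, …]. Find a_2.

3

360 = 3·109 + 33   →  a_0 = 3
109 = 3·33 + 10   →  a_1 = 3
33 = 3·10 + 3   →  a_2 = 3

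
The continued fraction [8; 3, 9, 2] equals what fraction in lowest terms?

491/59

Fold from the inside: start with 2/1.
  9 + 1/2 = 19/2
  3 + 2/19 = 59/19
  8 + 19/59 = 491/59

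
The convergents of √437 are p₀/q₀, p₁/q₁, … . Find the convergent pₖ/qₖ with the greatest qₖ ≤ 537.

4599/220

√437 = [20; 1, 9, 2, 9, 1, 40, …] (period length 6).
Convergents:
  p_0/q_0 = 20/1
  p_1/q_1 = 21/1
  p_2/q_2 = 209/10
  p_3/q_3 = 439/21
  p_4/q_4 = 4160/199
  p_5/q_5 = 4599/220
  p_6/q_6 = 188120/8999
q_5 = 220 ≤ 537 < 8999 = q_6, so the answer is 4599/220.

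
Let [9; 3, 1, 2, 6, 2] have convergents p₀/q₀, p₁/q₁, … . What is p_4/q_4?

649/70

Using pₖ = aₖpₖ₋₁ + pₖ₋₂, qₖ = aₖqₖ₋₁ + qₖ₋₂ (with p₋₁=1, p₋₂=0, q₋₁=0, q₋₂=1):
  k=0: a=9, p=9, q=1
  k=1: a=3, p=28, q=3
  k=2: a=1, p=37, q=4
  k=3: a=2, p=102, q=11
  k=4: a=6, p=649, q=70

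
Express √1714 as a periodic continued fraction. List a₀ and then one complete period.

a₀ = ⌊√1714⌋ = 41.
With m₀=0, d₀=1 and mₖ₊₁ = dₖaₖ − mₖ, dₖ₊₁ = (n − mₖ₊₁²)/dₖ, aₖ₊₁ = ⌊(a₀+mₖ₊₁)/dₖ₊₁⌋:
  k=1: m=41, d=33, a=2
  k=2: m=25, d=33, a=2
  k=3: m=41, d=1, a=82
d=1 and a=2a₀=82 at k=3, so the next step gives (m, d) = (41, 33) again — its k=1 value — and the period has length 3.

[41; 2, 2, 82]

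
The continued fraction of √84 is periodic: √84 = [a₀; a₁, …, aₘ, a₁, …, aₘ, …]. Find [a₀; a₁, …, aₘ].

[9; 6, 18]

a₀ = ⌊√84⌋ = 9.
With m₀=0, d₀=1 and mₖ₊₁ = dₖaₖ − mₖ, dₖ₊₁ = (n − mₖ₊₁²)/dₖ, aₖ₊₁ = ⌊(a₀+mₖ₊₁)/dₖ₊₁⌋:
  k=1: m=9, d=3, a=6
  k=2: m=9, d=1, a=18
d=1 and a=2a₀=18 at k=2, so the next step gives (m, d) = (9, 3) again — its k=1 value — and the period has length 2.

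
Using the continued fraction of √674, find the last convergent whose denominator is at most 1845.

√674 = [25; 1, 24, 1, 50, …] (period length 4).
Convergents:
  p_0/q_0 = 25/1
  p_1/q_1 = 26/1
  p_2/q_2 = 649/25
  p_3/q_3 = 675/26
  p_4/q_4 = 34399/1325
  p_5/q_5 = 35074/1351
  p_6/q_6 = 876175/33749
q_5 = 1351 ≤ 1845 < 33749 = q_6, so the answer is 35074/1351.

35074/1351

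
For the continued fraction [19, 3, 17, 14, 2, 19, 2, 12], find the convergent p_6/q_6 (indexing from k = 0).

1169435/60508

Using pₖ = aₖpₖ₋₁ + pₖ₋₂, qₖ = aₖqₖ₋₁ + qₖ₋₂ (with p₋₁=1, p₋₂=0, q₋₁=0, q₋₂=1):
  k=0: a=19, p=19, q=1
  k=1: a=3, p=58, q=3
  k=2: a=17, p=1005, q=52
  k=3: a=14, p=14128, q=731
  k=4: a=2, p=29261, q=1514
  k=5: a=19, p=570087, q=29497
  k=6: a=2, p=1169435, q=60508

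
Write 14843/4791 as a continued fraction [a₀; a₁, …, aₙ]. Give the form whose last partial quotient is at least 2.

14843 = 3*4791 + 470
4791 = 10*470 + 91
470 = 5*91 + 15
91 = 6*15 + 1
15 = 15*1 + 0  (stop)
So 14843/4791 = [3; 10, 5, 6, 15].

[3; 10, 5, 6, 15]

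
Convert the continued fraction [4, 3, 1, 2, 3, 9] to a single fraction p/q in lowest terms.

Using pₖ = aₖpₖ₋₁ + pₖ₋₂ and qₖ = aₖqₖ₋₁ + qₖ₋₂:
  k=0: a=4, p=4, q=1
  k=1: a=3, p=13, q=3
  k=2: a=1, p=17, q=4
  k=3: a=2, p=47, q=11
  k=4: a=3, p=158, q=37
  k=5: a=9, p=1469, q=344

1469/344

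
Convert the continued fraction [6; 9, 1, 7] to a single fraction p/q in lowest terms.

482/79

Using pₖ = aₖpₖ₋₁ + pₖ₋₂ and qₖ = aₖqₖ₋₁ + qₖ₋₂:
  k=0: a=6, p=6, q=1
  k=1: a=9, p=55, q=9
  k=2: a=1, p=61, q=10
  k=3: a=7, p=482, q=79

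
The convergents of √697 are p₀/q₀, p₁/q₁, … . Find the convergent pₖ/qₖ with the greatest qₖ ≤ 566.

√697 = [26; 2, 2, 52, …] (period length 3).
Convergents:
  p_0/q_0 = 26/1
  p_1/q_1 = 53/2
  p_2/q_2 = 132/5
  p_3/q_3 = 6917/262
  p_4/q_4 = 13966/529
  p_5/q_5 = 34849/1320
q_4 = 529 ≤ 566 < 1320 = q_5, so the answer is 13966/529.

13966/529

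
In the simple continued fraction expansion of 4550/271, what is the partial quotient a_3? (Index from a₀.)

1

4550 = 16·271 + 214   →  a_0 = 16
271 = 1·214 + 57   →  a_1 = 1
214 = 3·57 + 43   →  a_2 = 3
57 = 1·43 + 14   →  a_3 = 1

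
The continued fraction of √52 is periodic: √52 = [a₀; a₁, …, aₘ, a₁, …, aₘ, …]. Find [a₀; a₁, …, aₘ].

[7; 4, 1, 2, 1, 4, 14]

a₀ = ⌊√52⌋ = 7.
With m₀=0, d₀=1 and mₖ₊₁ = dₖaₖ − mₖ, dₖ₊₁ = (n − mₖ₊₁²)/dₖ, aₖ₊₁ = ⌊(a₀+mₖ₊₁)/dₖ₊₁⌋:
  k=1: m=7, d=3, a=4
  k=2: m=5, d=9, a=1
  k=3: m=4, d=4, a=2
  k=4: m=4, d=9, a=1
  k=5: m=5, d=3, a=4
  k=6: m=7, d=1, a=14
d=1 and a=2a₀=14 at k=6, so the next step gives (m, d) = (7, 3) again — its k=1 value — and the period has length 6.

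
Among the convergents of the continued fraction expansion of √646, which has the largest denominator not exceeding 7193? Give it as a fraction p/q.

77495/3049

√646 = [25; 2, 2, 2, 50, …] (period length 4).
Convergents:
  p_0/q_0 = 25/1
  p_1/q_1 = 51/2
  p_2/q_2 = 127/5
  p_3/q_3 = 305/12
  p_4/q_4 = 15377/605
  p_5/q_5 = 31059/1222
  p_6/q_6 = 77495/3049
  p_7/q_7 = 186049/7320
q_6 = 3049 ≤ 7193 < 7320 = q_7, so the answer is 77495/3049.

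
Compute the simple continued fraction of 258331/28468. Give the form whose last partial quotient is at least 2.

258331 = 9*28468 + 2119
28468 = 13*2119 + 921
2119 = 2*921 + 277
921 = 3*277 + 90
277 = 3*90 + 7
90 = 12*7 + 6
7 = 1*6 + 1
6 = 6*1 + 0  (stop)
So 258331/28468 = [9; 13, 2, 3, 3, 12, 1, 6].

[9; 13, 2, 3, 3, 12, 1, 6]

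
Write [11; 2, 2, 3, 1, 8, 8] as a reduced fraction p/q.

17867/1566

Using pₖ = aₖpₖ₋₁ + pₖ₋₂ and qₖ = aₖqₖ₋₁ + qₖ₋₂:
  k=0: a=11, p=11, q=1
  k=1: a=2, p=23, q=2
  k=2: a=2, p=57, q=5
  k=3: a=3, p=194, q=17
  k=4: a=1, p=251, q=22
  k=5: a=8, p=2202, q=193
  k=6: a=8, p=17867, q=1566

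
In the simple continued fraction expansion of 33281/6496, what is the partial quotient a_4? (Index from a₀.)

1

33281 = 5·6496 + 801   →  a_0 = 5
6496 = 8·801 + 88   →  a_1 = 8
801 = 9·88 + 9   →  a_2 = 9
88 = 9·9 + 7   →  a_3 = 9
9 = 1·7 + 2   →  a_4 = 1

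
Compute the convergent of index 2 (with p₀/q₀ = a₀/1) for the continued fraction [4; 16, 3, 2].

Using pₖ = aₖpₖ₋₁ + pₖ₋₂, qₖ = aₖqₖ₋₁ + qₖ₋₂ (with p₋₁=1, p₋₂=0, q₋₁=0, q₋₂=1):
  k=0: a=4, p=4, q=1
  k=1: a=16, p=65, q=16
  k=2: a=3, p=199, q=49

199/49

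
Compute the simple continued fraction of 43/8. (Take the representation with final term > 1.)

43 = 5·8 + 3
8 = 2·3 + 2
3 = 1·2 + 1
2 = 2·1 + 0  (stop)
So 43/8 = [5; 2, 1, 2].

[5; 2, 1, 2]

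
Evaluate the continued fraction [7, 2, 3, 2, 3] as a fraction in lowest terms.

Fold from the inside: start with 3/1.
  2 + 1/3 = 7/3
  3 + 3/7 = 24/7
  2 + 7/24 = 55/24
  7 + 24/55 = 409/55

409/55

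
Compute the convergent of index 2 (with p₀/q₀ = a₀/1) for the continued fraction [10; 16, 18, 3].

Using pₖ = aₖpₖ₋₁ + pₖ₋₂, qₖ = aₖqₖ₋₁ + qₖ₋₂ (with p₋₁=1, p₋₂=0, q₋₁=0, q₋₂=1):
  k=0: a=10, p=10, q=1
  k=1: a=16, p=161, q=16
  k=2: a=18, p=2908, q=289

2908/289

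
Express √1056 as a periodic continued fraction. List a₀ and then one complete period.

[32; 2, 64]

a₀ = ⌊√1056⌋ = 32.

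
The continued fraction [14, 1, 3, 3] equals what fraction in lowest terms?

Fold from the inside: start with 3/1.
  3 + 1/3 = 10/3
  1 + 3/10 = 13/10
  14 + 10/13 = 192/13

192/13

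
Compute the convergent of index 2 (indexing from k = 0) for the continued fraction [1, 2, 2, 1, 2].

Using pₖ = aₖpₖ₋₁ + pₖ₋₂, qₖ = aₖqₖ₋₁ + qₖ₋₂ (with p₋₁=1, p₋₂=0, q₋₁=0, q₋₂=1):
  k=0: a=1, p=1, q=1
  k=1: a=2, p=3, q=2
  k=2: a=2, p=7, q=5

7/5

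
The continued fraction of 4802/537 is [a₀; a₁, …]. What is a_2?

16

4802 = 8·537 + 506   →  a_0 = 8
537 = 1·506 + 31   →  a_1 = 1
506 = 16·31 + 10   →  a_2 = 16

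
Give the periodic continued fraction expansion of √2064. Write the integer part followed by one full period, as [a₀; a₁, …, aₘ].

[45; 2, 3, 7, 3, 2, 90]

a₀ = ⌊√2064⌋ = 45.
With m₀=0, d₀=1 and mₖ₊₁ = dₖaₖ − mₖ, dₖ₊₁ = (n − mₖ₊₁²)/dₖ, aₖ₊₁ = ⌊(a₀+mₖ₊₁)/dₖ₊₁⌋:
  k=1: m=45, d=39, a=2
  k=2: m=33, d=25, a=3
  k=3: m=42, d=12, a=7
  k=4: m=42, d=25, a=3
  k=5: m=33, d=39, a=2
  k=6: m=45, d=1, a=90
d=1 and a=2a₀=90 at k=6, so the next step gives (m, d) = (45, 39) again — its k=1 value — and the period has length 6.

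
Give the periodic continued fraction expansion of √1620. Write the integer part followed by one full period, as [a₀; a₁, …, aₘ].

[40; 4, 80]

a₀ = ⌊√1620⌋ = 40.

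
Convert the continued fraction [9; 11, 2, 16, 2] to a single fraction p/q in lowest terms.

Using pₖ = aₖpₖ₋₁ + pₖ₋₂ and qₖ = aₖqₖ₋₁ + qₖ₋₂:
  k=0: a=9, p=9, q=1
  k=1: a=11, p=100, q=11
  k=2: a=2, p=209, q=23
  k=3: a=16, p=3444, q=379
  k=4: a=2, p=7097, q=781

7097/781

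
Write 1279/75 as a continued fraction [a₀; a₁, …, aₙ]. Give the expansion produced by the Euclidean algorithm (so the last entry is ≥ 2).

[17; 18, 1, 3]

1279 = 17*75 + 4
75 = 18*4 + 3
4 = 1*3 + 1
3 = 3*1 + 0  (stop)
So 1279/75 = [17; 18, 1, 3].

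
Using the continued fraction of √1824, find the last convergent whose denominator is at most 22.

726/17

√1824 = [42; 1, 2, 2, 2, 1, 84, …] (period length 6).
Convergents:
  p_0/q_0 = 42/1
  p_1/q_1 = 43/1
  p_2/q_2 = 128/3
  p_3/q_3 = 299/7
  p_4/q_4 = 726/17
  p_5/q_5 = 1025/24
q_4 = 17 ≤ 22 < 24 = q_5, so the answer is 726/17.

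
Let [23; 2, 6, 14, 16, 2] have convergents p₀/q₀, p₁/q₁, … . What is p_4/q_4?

Using pₖ = aₖpₖ₋₁ + pₖ₋₂, qₖ = aₖqₖ₋₁ + qₖ₋₂ (with p₋₁=1, p₋₂=0, q₋₁=0, q₋₂=1):
  k=0: a=23, p=23, q=1
  k=1: a=2, p=47, q=2
  k=2: a=6, p=305, q=13
  k=3: a=14, p=4317, q=184
  k=4: a=16, p=69377, q=2957

69377/2957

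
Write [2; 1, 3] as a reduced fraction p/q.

11/4

Using pₖ = aₖpₖ₋₁ + pₖ₋₂ and qₖ = aₖqₖ₋₁ + qₖ₋₂:
  k=0: a=2, p=2, q=1
  k=1: a=1, p=3, q=1
  k=2: a=3, p=11, q=4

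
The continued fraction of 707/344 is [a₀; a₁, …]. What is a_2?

9

707 = 2·344 + 19   →  a_0 = 2
344 = 18·19 + 2   →  a_1 = 18
19 = 9·2 + 1   →  a_2 = 9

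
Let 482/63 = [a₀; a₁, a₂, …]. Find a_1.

1

482 = 7·63 + 41   →  a_0 = 7
63 = 1·41 + 22   →  a_1 = 1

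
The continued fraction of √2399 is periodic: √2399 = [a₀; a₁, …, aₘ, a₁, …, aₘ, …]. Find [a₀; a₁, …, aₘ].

a₀ = ⌊√2399⌋ = 48.
With m₀=0, d₀=1 and mₖ₊₁ = dₖaₖ − mₖ, dₖ₊₁ = (n − mₖ₊₁²)/dₖ, aₖ₊₁ = ⌊(a₀+mₖ₊₁)/dₖ₊₁⌋:
  k=1: m=48, d=95, a=1
  k=2: m=47, d=2, a=47
  k=3: m=47, d=95, a=1
  k=4: m=48, d=1, a=96
d=1 and a=2a₀=96 at k=4, so the next step gives (m, d) = (48, 95) again — its k=1 value — and the period has length 4.

[48; 1, 47, 1, 96]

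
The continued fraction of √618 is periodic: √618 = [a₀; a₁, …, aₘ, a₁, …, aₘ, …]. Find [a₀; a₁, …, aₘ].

a₀ = ⌊√618⌋ = 24.
With m₀=0, d₀=1 and mₖ₊₁ = dₖaₖ − mₖ, dₖ₊₁ = (n − mₖ₊₁²)/dₖ, aₖ₊₁ = ⌊(a₀+mₖ₊₁)/dₖ₊₁⌋:
  k=1: m=24, d=42, a=1
  k=2: m=18, d=7, a=6
  k=3: m=24, d=6, a=8
  k=4: m=24, d=7, a=6
  k=5: m=18, d=42, a=1
  k=6: m=24, d=1, a=48
d=1 and a=2a₀=48 at k=6, so the next step gives (m, d) = (24, 42) again — its k=1 value — and the period has length 6.

[24; 1, 6, 8, 6, 1, 48]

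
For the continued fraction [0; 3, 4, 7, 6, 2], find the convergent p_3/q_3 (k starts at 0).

29/94

Using pₖ = aₖpₖ₋₁ + pₖ₋₂, qₖ = aₖqₖ₋₁ + qₖ₋₂ (with p₋₁=1, p₋₂=0, q₋₁=0, q₋₂=1):
  k=0: a=0, p=0, q=1
  k=1: a=3, p=1, q=3
  k=2: a=4, p=4, q=13
  k=3: a=7, p=29, q=94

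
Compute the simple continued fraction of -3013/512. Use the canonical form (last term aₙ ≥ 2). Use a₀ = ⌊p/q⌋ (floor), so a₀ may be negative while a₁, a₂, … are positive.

[-6; 8, 1, 2, 9, 2]

-3013 = -6×512 + 59
512 = 8×59 + 40
59 = 1×40 + 19
40 = 2×19 + 2
19 = 9×2 + 1
2 = 2×1 + 0  (stop)
So -3013/512 = [-6; 8, 1, 2, 9, 2].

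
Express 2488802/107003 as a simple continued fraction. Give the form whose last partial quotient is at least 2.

2488802 = 23·107003 + 27733
107003 = 3·27733 + 23804
27733 = 1·23804 + 3929
23804 = 6·3929 + 230
3929 = 17·230 + 19
230 = 12·19 + 2
19 = 9·2 + 1
2 = 2·1 + 0  (stop)
So 2488802/107003 = [23; 3, 1, 6, 17, 12, 9, 2].

[23; 3, 1, 6, 17, 12, 9, 2]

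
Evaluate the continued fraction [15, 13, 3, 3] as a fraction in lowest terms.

2005/133

Fold from the inside: start with 3/1.
  3 + 1/3 = 10/3
  13 + 3/10 = 133/10
  15 + 10/133 = 2005/133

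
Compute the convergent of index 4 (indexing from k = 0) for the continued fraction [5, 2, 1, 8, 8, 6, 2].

1128/211

Using pₖ = aₖpₖ₋₁ + pₖ₋₂, qₖ = aₖqₖ₋₁ + qₖ₋₂ (with p₋₁=1, p₋₂=0, q₋₁=0, q₋₂=1):
  k=0: a=5, p=5, q=1
  k=1: a=2, p=11, q=2
  k=2: a=1, p=16, q=3
  k=3: a=8, p=139, q=26
  k=4: a=8, p=1128, q=211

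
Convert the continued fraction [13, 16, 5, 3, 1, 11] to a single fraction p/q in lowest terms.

Using pₖ = aₖpₖ₋₁ + pₖ₋₂ and qₖ = aₖqₖ₋₁ + qₖ₋₂:
  k=0: a=13, p=13, q=1
  k=1: a=16, p=209, q=16
  k=2: a=5, p=1058, q=81
  k=3: a=3, p=3383, q=259
  k=4: a=1, p=4441, q=340
  k=5: a=11, p=52234, q=3999

52234/3999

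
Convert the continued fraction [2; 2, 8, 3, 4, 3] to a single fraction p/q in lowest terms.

Fold from the inside: start with 3/1.
  4 + 1/3 = 13/3
  3 + 3/13 = 42/13
  8 + 13/42 = 349/42
  2 + 42/349 = 740/349
  2 + 349/740 = 1829/740

1829/740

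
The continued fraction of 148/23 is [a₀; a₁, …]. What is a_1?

148 = 6·23 + 10   →  a_0 = 6
23 = 2·10 + 3   →  a_1 = 2

2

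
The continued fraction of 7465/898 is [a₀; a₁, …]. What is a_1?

7465 = 8·898 + 281   →  a_0 = 8
898 = 3·281 + 55   →  a_1 = 3

3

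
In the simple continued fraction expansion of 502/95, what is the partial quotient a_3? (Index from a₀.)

502 = 5·95 + 27   →  a_0 = 5
95 = 3·27 + 14   →  a_1 = 3
27 = 1·14 + 13   →  a_2 = 1
14 = 1·13 + 1   →  a_3 = 1

1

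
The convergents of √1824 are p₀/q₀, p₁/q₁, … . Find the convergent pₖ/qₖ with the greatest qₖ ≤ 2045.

86826/2033

√1824 = [42; 1, 2, 2, 2, 1, 84, …] (period length 6).
Convergents:
  p_0/q_0 = 42/1
  p_1/q_1 = 43/1
  p_2/q_2 = 128/3
  p_3/q_3 = 299/7
  p_4/q_4 = 726/17
  p_5/q_5 = 1025/24
  p_6/q_6 = 86826/2033
  p_7/q_7 = 87851/2057
q_6 = 2033 ≤ 2045 < 2057 = q_7, so the answer is 86826/2033.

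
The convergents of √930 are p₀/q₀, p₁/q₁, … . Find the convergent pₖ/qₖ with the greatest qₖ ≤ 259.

√930 = [30; 2, 60, …] (period length 2).
Convergents:
  p_0/q_0 = 30/1
  p_1/q_1 = 61/2
  p_2/q_2 = 3690/121
  p_3/q_3 = 7441/244
  p_4/q_4 = 450150/14761
q_3 = 244 ≤ 259 < 14761 = q_4, so the answer is 7441/244.

7441/244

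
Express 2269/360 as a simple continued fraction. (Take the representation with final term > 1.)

[6; 3, 3, 3, 3, 3]

2269 = 6·360 + 109
360 = 3·109 + 33
109 = 3·33 + 10
33 = 3·10 + 3
10 = 3·3 + 1
3 = 3·1 + 0  (stop)
So 2269/360 = [6; 3, 3, 3, 3, 3].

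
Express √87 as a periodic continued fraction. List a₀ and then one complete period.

a₀ = ⌊√87⌋ = 9.
With m₀=0, d₀=1 and mₖ₊₁ = dₖaₖ − mₖ, dₖ₊₁ = (n − mₖ₊₁²)/dₖ, aₖ₊₁ = ⌊(a₀+mₖ₊₁)/dₖ₊₁⌋:
  k=1: m=9, d=6, a=3
  k=2: m=9, d=1, a=18
d=1 and a=2a₀=18 at k=2, so the next step gives (m, d) = (9, 6) again — its k=1 value — and the period has length 2.

[9; 3, 18]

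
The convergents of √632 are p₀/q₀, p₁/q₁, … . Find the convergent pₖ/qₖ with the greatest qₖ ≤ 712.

7743/308

√632 = [25; 7, 6, 7, 50, …] (period length 4).
Convergents:
  p_0/q_0 = 25/1
  p_1/q_1 = 176/7
  p_2/q_2 = 1081/43
  p_3/q_3 = 7743/308
  p_4/q_4 = 388231/15443
q_3 = 308 ≤ 712 < 15443 = q_4, so the answer is 7743/308.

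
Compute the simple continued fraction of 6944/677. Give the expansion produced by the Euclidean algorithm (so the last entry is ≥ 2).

6944 = 10·677 + 174
677 = 3·174 + 155
174 = 1·155 + 19
155 = 8·19 + 3
19 = 6·3 + 1
3 = 3·1 + 0  (stop)
So 6944/677 = [10; 3, 1, 8, 6, 3].

[10; 3, 1, 8, 6, 3]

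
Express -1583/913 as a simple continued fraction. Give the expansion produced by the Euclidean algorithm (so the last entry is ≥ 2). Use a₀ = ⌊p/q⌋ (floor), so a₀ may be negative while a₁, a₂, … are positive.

[-2; 3, 1, 3, 8, 2, 3]

-1583 = -2×913 + 243
913 = 3×243 + 184
243 = 1×184 + 59
184 = 3×59 + 7
59 = 8×7 + 3
7 = 2×3 + 1
3 = 3×1 + 0  (stop)
So -1583/913 = [-2; 3, 1, 3, 8, 2, 3].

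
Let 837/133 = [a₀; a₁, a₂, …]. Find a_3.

837 = 6·133 + 39   →  a_0 = 6
133 = 3·39 + 16   →  a_1 = 3
39 = 2·16 + 7   →  a_2 = 2
16 = 2·7 + 2   →  a_3 = 2

2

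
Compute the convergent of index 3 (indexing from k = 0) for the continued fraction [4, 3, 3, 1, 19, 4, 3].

56/13

Using pₖ = aₖpₖ₋₁ + pₖ₋₂, qₖ = aₖqₖ₋₁ + qₖ₋₂ (with p₋₁=1, p₋₂=0, q₋₁=0, q₋₂=1):
  k=0: a=4, p=4, q=1
  k=1: a=3, p=13, q=3
  k=2: a=3, p=43, q=10
  k=3: a=1, p=56, q=13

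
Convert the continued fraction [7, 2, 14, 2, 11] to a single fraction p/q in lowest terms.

Using pₖ = aₖpₖ₋₁ + pₖ₋₂ and qₖ = aₖqₖ₋₁ + qₖ₋₂:
  k=0: a=7, p=7, q=1
  k=1: a=2, p=15, q=2
  k=2: a=14, p=217, q=29
  k=3: a=2, p=449, q=60
  k=4: a=11, p=5156, q=689

5156/689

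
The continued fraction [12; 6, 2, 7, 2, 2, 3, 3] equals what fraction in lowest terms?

69658/5731

Using pₖ = aₖpₖ₋₁ + pₖ₋₂ and qₖ = aₖqₖ₋₁ + qₖ₋₂:
  k=0: a=12, p=12, q=1
  k=1: a=6, p=73, q=6
  k=2: a=2, p=158, q=13
  k=3: a=7, p=1179, q=97
  k=4: a=2, p=2516, q=207
  k=5: a=2, p=6211, q=511
  k=6: a=3, p=21149, q=1740
  k=7: a=3, p=69658, q=5731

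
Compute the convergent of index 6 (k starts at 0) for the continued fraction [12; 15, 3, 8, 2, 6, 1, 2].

Using pₖ = aₖpₖ₋₁ + pₖ₋₂, qₖ = aₖqₖ₋₁ + qₖ₋₂ (with p₋₁=1, p₋₂=0, q₋₁=0, q₋₂=1):
  k=0: a=12, p=12, q=1
  k=1: a=15, p=181, q=15
  k=2: a=3, p=555, q=46
  k=3: a=8, p=4621, q=383
  k=4: a=2, p=9797, q=812
  k=5: a=6, p=63403, q=5255
  k=6: a=1, p=73200, q=6067

73200/6067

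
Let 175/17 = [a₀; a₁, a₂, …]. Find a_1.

175 = 10·17 + 5   →  a_0 = 10
17 = 3·5 + 2   →  a_1 = 3

3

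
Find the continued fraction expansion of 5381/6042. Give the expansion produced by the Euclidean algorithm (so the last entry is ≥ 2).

5381 = 0·6042 + 5381
6042 = 1·5381 + 661
5381 = 8·661 + 93
661 = 7·93 + 10
93 = 9·10 + 3
10 = 3·3 + 1
3 = 3·1 + 0  (stop)
So 5381/6042 = [0; 1, 8, 7, 9, 3, 3].

[0; 1, 8, 7, 9, 3, 3]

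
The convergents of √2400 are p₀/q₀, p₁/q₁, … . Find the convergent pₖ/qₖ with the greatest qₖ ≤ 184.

4801/98

√2400 = [48; 1, 96, …] (period length 2).
Convergents:
  p_0/q_0 = 48/1
  p_1/q_1 = 49/1
  p_2/q_2 = 4752/97
  p_3/q_3 = 4801/98
  p_4/q_4 = 465648/9505
q_3 = 98 ≤ 184 < 9505 = q_4, so the answer is 4801/98.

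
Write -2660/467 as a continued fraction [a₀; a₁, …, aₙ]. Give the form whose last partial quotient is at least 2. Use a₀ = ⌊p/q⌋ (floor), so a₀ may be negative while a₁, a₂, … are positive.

-2660 = -6*467 + 142
467 = 3*142 + 41
142 = 3*41 + 19
41 = 2*19 + 3
19 = 6*3 + 1
3 = 3*1 + 0  (stop)
So -2660/467 = [-6; 3, 3, 2, 6, 3].

[-6; 3, 3, 2, 6, 3]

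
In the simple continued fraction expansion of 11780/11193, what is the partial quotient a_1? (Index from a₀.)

19

11780 = 1·11193 + 587   →  a_0 = 1
11193 = 19·587 + 40   →  a_1 = 19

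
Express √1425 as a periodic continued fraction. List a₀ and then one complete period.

[37; 1, 2, 1, 74]

a₀ = ⌊√1425⌋ = 37.
With m₀=0, d₀=1 and mₖ₊₁ = dₖaₖ − mₖ, dₖ₊₁ = (n − mₖ₊₁²)/dₖ, aₖ₊₁ = ⌊(a₀+mₖ₊₁)/dₖ₊₁⌋:
  k=1: m=37, d=56, a=1
  k=2: m=19, d=19, a=2
  k=3: m=19, d=56, a=1
  k=4: m=37, d=1, a=74
d=1 and a=2a₀=74 at k=4, so the next step gives (m, d) = (37, 56) again — its k=1 value — and the period has length 4.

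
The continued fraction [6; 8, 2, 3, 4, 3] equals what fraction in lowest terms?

5005/818

Using pₖ = aₖpₖ₋₁ + pₖ₋₂ and qₖ = aₖqₖ₋₁ + qₖ₋₂:
  k=0: a=6, p=6, q=1
  k=1: a=8, p=49, q=8
  k=2: a=2, p=104, q=17
  k=3: a=3, p=361, q=59
  k=4: a=4, p=1548, q=253
  k=5: a=3, p=5005, q=818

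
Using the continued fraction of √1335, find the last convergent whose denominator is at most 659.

20863/571

√1335 = [36; 1, 1, 6, 7, 6, 1, 1, 72, …] (period length 8).
Convergents:
  p_0/q_0 = 36/1
  p_1/q_1 = 37/1
  p_2/q_2 = 73/2
  p_3/q_3 = 475/13
  p_4/q_4 = 3398/93
  p_5/q_5 = 20863/571
  p_6/q_6 = 24261/664
q_5 = 571 ≤ 659 < 664 = q_6, so the answer is 20863/571.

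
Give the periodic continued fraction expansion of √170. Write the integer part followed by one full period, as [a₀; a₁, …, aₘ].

[13; 26]

a₀ = ⌊√170⌋ = 13.
With m₀=0, d₀=1 and mₖ₊₁ = dₖaₖ − mₖ, dₖ₊₁ = (n − mₖ₊₁²)/dₖ, aₖ₊₁ = ⌊(a₀+mₖ₊₁)/dₖ₊₁⌋:
  k=1: m=13, d=1, a=26
d=1 and a=2a₀=26 at k=1, so the next step gives (m, d) = (13, 1) again — its k=1 value — and the period has length 1.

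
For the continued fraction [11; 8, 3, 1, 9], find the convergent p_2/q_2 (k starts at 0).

278/25

Using pₖ = aₖpₖ₋₁ + pₖ₋₂, qₖ = aₖqₖ₋₁ + qₖ₋₂ (with p₋₁=1, p₋₂=0, q₋₁=0, q₋₂=1):
  k=0: a=11, p=11, q=1
  k=1: a=8, p=89, q=8
  k=2: a=3, p=278, q=25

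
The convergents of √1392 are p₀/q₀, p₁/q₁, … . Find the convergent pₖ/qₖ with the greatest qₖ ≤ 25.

485/13

√1392 = [37; 3, 4, 3, 74, …] (period length 4).
Convergents:
  p_0/q_0 = 37/1
  p_1/q_1 = 112/3
  p_2/q_2 = 485/13
  p_3/q_3 = 1567/42
q_2 = 13 ≤ 25 < 42 = q_3, so the answer is 485/13.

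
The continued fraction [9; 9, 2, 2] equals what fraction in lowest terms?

428/47

Fold from the inside: start with 2/1.
  2 + 1/2 = 5/2
  9 + 2/5 = 47/5
  9 + 5/47 = 428/47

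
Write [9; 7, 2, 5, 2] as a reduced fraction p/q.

1635/179

Fold from the inside: start with 2/1.
  5 + 1/2 = 11/2
  2 + 2/11 = 24/11
  7 + 11/24 = 179/24
  9 + 24/179 = 1635/179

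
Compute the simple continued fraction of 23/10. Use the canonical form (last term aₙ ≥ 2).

23 = 2×10 + 3
10 = 3×3 + 1
3 = 3×1 + 0  (stop)
So 23/10 = [2; 3, 3].

[2; 3, 3]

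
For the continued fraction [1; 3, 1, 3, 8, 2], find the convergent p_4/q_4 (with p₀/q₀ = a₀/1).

Using pₖ = aₖpₖ₋₁ + pₖ₋₂, qₖ = aₖqₖ₋₁ + qₖ₋₂ (with p₋₁=1, p₋₂=0, q₋₁=0, q₋₂=1):
  k=0: a=1, p=1, q=1
  k=1: a=3, p=4, q=3
  k=2: a=1, p=5, q=4
  k=3: a=3, p=19, q=15
  k=4: a=8, p=157, q=124

157/124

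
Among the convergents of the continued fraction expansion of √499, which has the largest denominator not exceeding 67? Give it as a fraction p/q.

√499 = [22; 2, 1, 21, 1, 2, 44, …] (period length 6).
Convergents:
  p_0/q_0 = 22/1
  p_1/q_1 = 45/2
  p_2/q_2 = 67/3
  p_3/q_3 = 1452/65
  p_4/q_4 = 1519/68
q_3 = 65 ≤ 67 < 68 = q_4, so the answer is 1452/65.

1452/65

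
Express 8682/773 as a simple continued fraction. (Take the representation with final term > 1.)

[11; 4, 3, 7, 8]

8682 = 11×773 + 179
773 = 4×179 + 57
179 = 3×57 + 8
57 = 7×8 + 1
8 = 8×1 + 0  (stop)
So 8682/773 = [11; 4, 3, 7, 8].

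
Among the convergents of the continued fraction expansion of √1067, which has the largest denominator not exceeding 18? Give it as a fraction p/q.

√1067 = [32; 1, 1, 1, 64, …] (period length 4).
Convergents:
  p_0/q_0 = 32/1
  p_1/q_1 = 33/1
  p_2/q_2 = 65/2
  p_3/q_3 = 98/3
  p_4/q_4 = 6337/194
q_3 = 3 ≤ 18 < 194 = q_4, so the answer is 98/3.

98/3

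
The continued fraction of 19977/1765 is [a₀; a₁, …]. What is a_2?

7

19977 = 11·1765 + 562   →  a_0 = 11
1765 = 3·562 + 79   →  a_1 = 3
562 = 7·79 + 9   →  a_2 = 7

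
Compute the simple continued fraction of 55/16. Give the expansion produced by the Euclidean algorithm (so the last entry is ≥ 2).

[3; 2, 3, 2]

55 = 3·16 + 7
16 = 2·7 + 2
7 = 3·2 + 1
2 = 2·1 + 0  (stop)
So 55/16 = [3; 2, 3, 2].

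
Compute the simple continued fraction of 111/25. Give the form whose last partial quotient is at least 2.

111 = 4*25 + 11
25 = 2*11 + 3
11 = 3*3 + 2
3 = 1*2 + 1
2 = 2*1 + 0  (stop)
So 111/25 = [4; 2, 3, 1, 2].

[4; 2, 3, 1, 2]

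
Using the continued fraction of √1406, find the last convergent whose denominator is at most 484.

11249/300

√1406 = [37; 2, 74, …] (period length 2).
Convergents:
  p_0/q_0 = 37/1
  p_1/q_1 = 75/2
  p_2/q_2 = 5587/149
  p_3/q_3 = 11249/300
  p_4/q_4 = 838013/22349
q_3 = 300 ≤ 484 < 22349 = q_4, so the answer is 11249/300.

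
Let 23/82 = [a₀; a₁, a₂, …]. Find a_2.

1

23 = 0·82 + 23   →  a_0 = 0
82 = 3·23 + 13   →  a_1 = 3
23 = 1·13 + 10   →  a_2 = 1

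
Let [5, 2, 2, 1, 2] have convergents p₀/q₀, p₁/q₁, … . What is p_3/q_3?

Using pₖ = aₖpₖ₋₁ + pₖ₋₂, qₖ = aₖqₖ₋₁ + qₖ₋₂ (with p₋₁=1, p₋₂=0, q₋₁=0, q₋₂=1):
  k=0: a=5, p=5, q=1
  k=1: a=2, p=11, q=2
  k=2: a=2, p=27, q=5
  k=3: a=1, p=38, q=7

38/7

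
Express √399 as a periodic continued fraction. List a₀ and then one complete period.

a₀ = ⌊√399⌋ = 19.
With m₀=0, d₀=1 and mₖ₊₁ = dₖaₖ − mₖ, dₖ₊₁ = (n − mₖ₊₁²)/dₖ, aₖ₊₁ = ⌊(a₀+mₖ₊₁)/dₖ₊₁⌋:
  k=1: m=19, d=38, a=1
  k=2: m=19, d=1, a=38
d=1 and a=2a₀=38 at k=2, so the next step gives (m, d) = (19, 38) again — its k=1 value — and the period has length 2.

[19; 1, 38]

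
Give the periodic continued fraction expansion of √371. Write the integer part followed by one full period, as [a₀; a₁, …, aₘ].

a₀ = ⌊√371⌋ = 19.
With m₀=0, d₀=1 and mₖ₊₁ = dₖaₖ − mₖ, dₖ₊₁ = (n − mₖ₊₁²)/dₖ, aₖ₊₁ = ⌊(a₀+mₖ₊₁)/dₖ₊₁⌋:
  k=1: m=19, d=10, a=3
  k=2: m=11, d=25, a=1
  k=3: m=14, d=7, a=4
  k=4: m=14, d=25, a=1
  k=5: m=11, d=10, a=3
  k=6: m=19, d=1, a=38
d=1 and a=2a₀=38 at k=6, so the next step gives (m, d) = (19, 10) again — its k=1 value — and the period has length 6.

[19; 3, 1, 4, 1, 3, 38]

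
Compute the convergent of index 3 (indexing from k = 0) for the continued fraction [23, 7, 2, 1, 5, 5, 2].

509/22

Using pₖ = aₖpₖ₋₁ + pₖ₋₂, qₖ = aₖqₖ₋₁ + qₖ₋₂ (with p₋₁=1, p₋₂=0, q₋₁=0, q₋₂=1):
  k=0: a=23, p=23, q=1
  k=1: a=7, p=162, q=7
  k=2: a=2, p=347, q=15
  k=3: a=1, p=509, q=22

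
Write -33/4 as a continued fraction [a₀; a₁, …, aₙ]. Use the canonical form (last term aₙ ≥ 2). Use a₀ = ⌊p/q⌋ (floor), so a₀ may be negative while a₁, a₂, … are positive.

-33 = -9×4 + 3
4 = 1×3 + 1
3 = 3×1 + 0  (stop)
So -33/4 = [-9; 1, 3].

[-9; 1, 3]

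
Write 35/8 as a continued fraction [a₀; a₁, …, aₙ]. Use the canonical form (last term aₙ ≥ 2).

[4; 2, 1, 2]

35 = 4·8 + 3
8 = 2·3 + 2
3 = 1·2 + 1
2 = 2·1 + 0  (stop)
So 35/8 = [4; 2, 1, 2].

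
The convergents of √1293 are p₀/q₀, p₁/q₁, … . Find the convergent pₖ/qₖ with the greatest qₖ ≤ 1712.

61237/1703

√1293 = [35; 1, 22, 1, 70, …] (period length 4).
Convergents:
  p_0/q_0 = 35/1
  p_1/q_1 = 36/1
  p_2/q_2 = 827/23
  p_3/q_3 = 863/24
  p_4/q_4 = 61237/1703
  p_5/q_5 = 62100/1727
q_4 = 1703 ≤ 1712 < 1727 = q_5, so the answer is 61237/1703.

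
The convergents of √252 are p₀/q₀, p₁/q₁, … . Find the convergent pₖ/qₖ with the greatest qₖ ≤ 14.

√252 = [15; 1, 6, 1, 30, …] (period length 4).
Convergents:
  p_0/q_0 = 15/1
  p_1/q_1 = 16/1
  p_2/q_2 = 111/7
  p_3/q_3 = 127/8
  p_4/q_4 = 3921/247
q_3 = 8 ≤ 14 < 247 = q_4, so the answer is 127/8.

127/8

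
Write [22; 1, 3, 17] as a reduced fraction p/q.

1570/69

Fold from the inside: start with 17/1.
  3 + 1/17 = 52/17
  1 + 17/52 = 69/52
  22 + 52/69 = 1570/69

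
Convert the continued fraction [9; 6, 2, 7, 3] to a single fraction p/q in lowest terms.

2783/304

Fold from the inside: start with 3/1.
  7 + 1/3 = 22/3
  2 + 3/22 = 47/22
  6 + 22/47 = 304/47
  9 + 47/304 = 2783/304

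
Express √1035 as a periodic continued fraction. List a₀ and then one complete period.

[32; 5, 1, 5, 64]

a₀ = ⌊√1035⌋ = 32.
With m₀=0, d₀=1 and mₖ₊₁ = dₖaₖ − mₖ, dₖ₊₁ = (n − mₖ₊₁²)/dₖ, aₖ₊₁ = ⌊(a₀+mₖ₊₁)/dₖ₊₁⌋:
  k=1: m=32, d=11, a=5
  k=2: m=23, d=46, a=1
  k=3: m=23, d=11, a=5
  k=4: m=32, d=1, a=64
d=1 and a=2a₀=64 at k=4, so the next step gives (m, d) = (32, 11) again — its k=1 value — and the period has length 4.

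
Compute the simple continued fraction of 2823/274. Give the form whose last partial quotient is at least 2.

2823 = 10×274 + 83
274 = 3×83 + 25
83 = 3×25 + 8
25 = 3×8 + 1
8 = 8×1 + 0  (stop)
So 2823/274 = [10; 3, 3, 3, 8].

[10; 3, 3, 3, 8]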